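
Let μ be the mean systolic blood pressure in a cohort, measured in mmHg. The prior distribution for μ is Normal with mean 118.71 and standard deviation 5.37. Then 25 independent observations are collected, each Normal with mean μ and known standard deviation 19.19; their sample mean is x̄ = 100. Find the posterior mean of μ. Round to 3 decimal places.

Posterior mean ≈ 106.326

Prior precision 1/τ₀² = 1/5.37² = 0.0346778; data precision n/σ² = 25/19.19² = 0.0678875.
Posterior precision = 0.0346778 + 0.0678875 = 0.102565.
Posterior mean = (0.0346778·118.71 + 0.0678875·100) / 0.102565 = 106.326.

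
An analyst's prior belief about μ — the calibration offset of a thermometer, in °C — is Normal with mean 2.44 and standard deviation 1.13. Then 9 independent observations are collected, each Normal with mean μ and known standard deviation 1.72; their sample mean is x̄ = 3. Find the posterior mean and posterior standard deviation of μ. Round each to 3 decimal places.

Posterior mean ≈ 2.885; posterior SD ≈ 0.511

With known σ, the Normal prior is conjugate. Weight on the data is w = (n/σ²)/(n/σ² + 1/τ₀²) = 3.04218/(3.04218+0.783147) = 0.79527.
Posterior mean = w·x̄ + (1−w)·μ₀ = 0.79527·3 + 0.20473·2.44 = 2.885. Posterior variance = 1/(3.04218+0.783147) = 0.261415, so SD = 0.511.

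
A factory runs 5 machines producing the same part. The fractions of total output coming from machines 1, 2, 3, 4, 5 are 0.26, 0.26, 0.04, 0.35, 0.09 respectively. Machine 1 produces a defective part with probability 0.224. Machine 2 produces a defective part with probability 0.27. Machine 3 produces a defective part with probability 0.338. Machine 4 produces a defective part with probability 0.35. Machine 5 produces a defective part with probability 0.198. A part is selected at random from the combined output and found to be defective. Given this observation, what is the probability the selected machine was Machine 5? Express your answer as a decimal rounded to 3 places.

Tabulate prior·likelihood by source: [1] prior 0.26, lik 0.224, product 0.05824; [2] prior 0.26, lik 0.27, product 0.07020; [3] prior 0.04, lik 0.338, product 0.01352; [4] prior 0.35, lik 0.35, product 0.1225; [5] prior 0.09, lik 0.198, product 0.01782.
Normalizing constant = 0.28228; the posterior for Machine 5 is its product over the sum, 0.01782/0.28228 = 0.063.

Posterior probability ≈ 0.063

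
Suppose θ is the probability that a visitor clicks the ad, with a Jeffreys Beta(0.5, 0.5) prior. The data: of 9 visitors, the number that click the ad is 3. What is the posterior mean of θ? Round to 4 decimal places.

Observing 3 successes and 6 failures updates Beta(0.5, 0.5) by adding the success and failure counts to the two shape parameters: α = 0.5+3 = 3.5, β = 0.5+6 = 6.5.
E[θ | data] = 3.5/(3.5+6.5) = 0.3500.

Posterior mean ≈ 0.3500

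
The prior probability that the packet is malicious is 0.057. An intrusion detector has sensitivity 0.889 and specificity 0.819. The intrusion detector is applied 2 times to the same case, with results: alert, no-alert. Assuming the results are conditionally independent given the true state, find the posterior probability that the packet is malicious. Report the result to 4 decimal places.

With H the event that the packet is malicious, the joint likelihood of the observed sequence is P(data|H) = 0.889·0.111 = 0.098679 and P(data|¬H) = 0.181·0.819 = 0.14824.
Bayes: P(H|data) = 0.057·0.098679 / (0.057·0.098679 + 0.943·0.14824) = 0.0056247/0.14541 = 0.0387.

Posterior P(H) ≈ 0.0387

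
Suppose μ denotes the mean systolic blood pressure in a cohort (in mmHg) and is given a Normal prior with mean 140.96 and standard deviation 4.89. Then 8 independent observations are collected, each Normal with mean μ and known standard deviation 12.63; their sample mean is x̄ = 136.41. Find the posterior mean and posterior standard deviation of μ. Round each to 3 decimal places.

Posterior mean ≈ 138.479; posterior SD ≈ 3.297

With known σ, the Normal prior is conjugate. Weight on the data is w = (n/σ²)/(n/σ² + 1/τ₀²) = 0.0501514/(0.0501514+0.0418198) = 0.54529.
Posterior mean = w·x̄ + (1−w)·μ₀ = 0.54529·136.41 + 0.45471·140.96 = 138.479. Posterior variance = 1/(0.0501514+0.0418198) = 10.8730, so SD = 3.297.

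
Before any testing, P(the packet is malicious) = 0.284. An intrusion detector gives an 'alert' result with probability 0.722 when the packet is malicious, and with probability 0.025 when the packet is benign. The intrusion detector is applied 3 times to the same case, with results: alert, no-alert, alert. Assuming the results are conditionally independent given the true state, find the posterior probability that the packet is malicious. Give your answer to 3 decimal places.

Posterior P(H) ≈ 0.990

With H the event that the packet is malicious, the joint likelihood of the observed sequence is P(data|H) = 0.722·0.278·0.722 = 0.14492 and P(data|¬H) = 0.025·0.975·0.025 = 0.00060938.
Bayes: P(H|data) = 0.284·0.14492 / (0.284·0.14492 + 0.716·0.00060938) = 0.041156/0.041593 = 0.9895.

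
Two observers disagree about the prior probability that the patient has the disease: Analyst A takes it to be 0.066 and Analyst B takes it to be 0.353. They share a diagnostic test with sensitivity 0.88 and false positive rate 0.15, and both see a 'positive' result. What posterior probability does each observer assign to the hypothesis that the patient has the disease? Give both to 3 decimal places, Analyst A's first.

Analyst A: 0.293; Analyst B: 0.762

P('+'|H) = 0.88, P('+'|¬H) = 0.15.
Analyst A: numerator 0.88·0.066 = 0.058080; evidence = 0.058080+0.15·0.934 = 0.19818; posterior = 0.293.
Analyst B: numerator 0.88·0.353 = 0.31064; evidence = 0.31064+0.15·0.647 = 0.40769; posterior = 0.762.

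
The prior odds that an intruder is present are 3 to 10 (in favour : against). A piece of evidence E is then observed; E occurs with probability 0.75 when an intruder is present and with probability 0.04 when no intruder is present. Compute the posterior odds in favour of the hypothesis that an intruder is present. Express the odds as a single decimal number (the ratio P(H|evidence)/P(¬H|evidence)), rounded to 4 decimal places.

Posterior odds ≈ 5.6250

Prior odds = 3/10 = 0.30000.
Likelihood ratio for E = 0.75/0.04 = 18.750.
Posterior odds = prior odds × LR = 5.6250.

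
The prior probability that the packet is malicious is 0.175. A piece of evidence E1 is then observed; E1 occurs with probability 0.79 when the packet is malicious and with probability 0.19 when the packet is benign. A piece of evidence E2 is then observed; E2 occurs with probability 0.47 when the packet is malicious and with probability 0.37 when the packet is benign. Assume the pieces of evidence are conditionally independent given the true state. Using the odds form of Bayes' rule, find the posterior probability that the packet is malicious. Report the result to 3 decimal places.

Posterior probability ≈ 0.528

Prior odds = 0.175/(1−0.175) = 0.21212. In log-odds, ln(0.21212) = -1.5506.
Add log likelihood ratios: ln(4.1579) + ln(1.2703) = 1.6642.
Posterior log-odds = 0.11364, so posterior odds = exp(0.11364) = 1.1204. Converting, P(H|E) = 1.1204/2.1204 = 0.528.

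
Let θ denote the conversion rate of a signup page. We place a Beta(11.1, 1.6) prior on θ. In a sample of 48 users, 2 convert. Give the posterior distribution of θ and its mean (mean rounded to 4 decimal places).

Posterior: Beta(13.1, 47.6); mean ≈ 0.2158

The binomial likelihood is conjugate to the Beta prior: with 2 successes and 46 failures, the posterior is Beta(11.1+2, 1.6+46) = Beta(13.1, 47.6).
Posterior mean = α/(α+β) = 13.1/60.7 = 0.2158.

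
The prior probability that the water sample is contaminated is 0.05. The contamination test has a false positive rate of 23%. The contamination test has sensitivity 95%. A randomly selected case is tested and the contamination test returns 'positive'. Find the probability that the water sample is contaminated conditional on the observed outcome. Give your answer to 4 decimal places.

P(H | E) ≈ 0.1786

Write H for 'the water sample is contaminated'. Prior odds H:¬H = 0.05/0.95 = 0.052632. For the 'positive' outcome, the likelihood ratio is 0.95/0.23 = 4.1304.
Posterior odds = 0.052632 × 4.1304 = 0.21739, so P(H|E) = 0.21739/(1+0.21739) = 0.1786.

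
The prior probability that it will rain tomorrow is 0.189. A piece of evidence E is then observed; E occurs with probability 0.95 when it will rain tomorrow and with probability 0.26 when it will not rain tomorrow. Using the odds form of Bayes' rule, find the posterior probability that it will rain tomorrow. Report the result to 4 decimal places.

Prior odds = 0.189/(1−0.189) = 0.23305.
Likelihood ratio for E = 0.95/0.26 = 3.6538.
Posterior odds = prior odds × LR = 0.85151.
Posterior probability = odds/(1+odds) = 0.85151/1.8515 = 0.4599.

Posterior probability ≈ 0.4599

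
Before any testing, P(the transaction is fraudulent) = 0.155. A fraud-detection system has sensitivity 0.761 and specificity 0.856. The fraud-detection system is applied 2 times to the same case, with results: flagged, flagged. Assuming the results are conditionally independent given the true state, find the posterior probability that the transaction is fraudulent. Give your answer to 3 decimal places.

Posterior P(H) ≈ 0.837

With H the event that the transaction is fraudulent, the joint likelihood of the observed sequence is P(data|H) = 0.761·0.761 = 0.57912 and P(data|¬H) = 0.144·0.144 = 0.020736.
Bayes: P(H|data) = 0.155·0.57912 / (0.155·0.57912 + 0.845·0.020736) = 0.089764/0.10729 = 0.8367.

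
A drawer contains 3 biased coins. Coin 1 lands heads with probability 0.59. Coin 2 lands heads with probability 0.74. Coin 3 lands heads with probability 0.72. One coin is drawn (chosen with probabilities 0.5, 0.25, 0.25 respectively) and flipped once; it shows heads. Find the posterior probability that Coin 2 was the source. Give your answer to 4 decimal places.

P(heads|C1) = 0.59; P(heads|C2) = 0.74; P(heads|C3) = 0.72.
Prior × likelihood for each source: 0.5·0.59=0.2950, 0.25·0.74=0.1850, 0.25·0.72=0.1800. Summing gives P(heads) = 0.66000.
P(Coin 2 | heads) = 0.1850 / 0.66000 = 0.2803.

Posterior probability ≈ 0.2803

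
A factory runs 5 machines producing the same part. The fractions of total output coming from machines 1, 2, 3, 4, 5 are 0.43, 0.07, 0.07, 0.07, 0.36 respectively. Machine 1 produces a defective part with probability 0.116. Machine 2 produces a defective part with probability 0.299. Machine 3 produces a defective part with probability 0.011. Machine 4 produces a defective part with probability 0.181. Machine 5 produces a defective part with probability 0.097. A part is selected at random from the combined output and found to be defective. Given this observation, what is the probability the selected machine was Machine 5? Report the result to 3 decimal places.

P(defective|M1) = 0.116; P(defective|M2) = 0.299; P(defective|M3) = 0.011; P(defective|M4) = 0.181; P(defective|M5) = 0.097.
Prior × likelihood for each source: 0.43·0.116=0.04988, 0.07·0.299=0.02093, 0.07·0.011=0.0007700, 0.07·0.181=0.01267, 0.36·0.097=0.03492. Summing gives P(defective) = 0.11917.
P(Machine 5 | defective) = 0.03492 / 0.11917 = 0.293.

Posterior probability ≈ 0.293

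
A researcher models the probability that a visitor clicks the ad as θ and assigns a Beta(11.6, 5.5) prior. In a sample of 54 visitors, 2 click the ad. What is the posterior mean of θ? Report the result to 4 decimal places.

Posterior mean ≈ 0.1913

The binomial likelihood is conjugate to the Beta prior: with 2 successes and 52 failures, the posterior is Beta(11.6+2, 5.5+52) = Beta(13.6, 57.5).
Posterior mean = α/(α+β) = 13.6/71.1 = 0.1913.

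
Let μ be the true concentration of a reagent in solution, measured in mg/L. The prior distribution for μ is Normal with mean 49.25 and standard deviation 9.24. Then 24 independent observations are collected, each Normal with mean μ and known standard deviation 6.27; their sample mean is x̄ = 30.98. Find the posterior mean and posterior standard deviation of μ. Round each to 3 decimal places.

Posterior mean ≈ 31.324; posterior SD ≈ 1.268

Prior precision 1/τ₀² = 1/9.24² = 0.0117127; data precision n/σ² = 24/6.27² = 0.610487.
Posterior precision = 0.0117127 + 0.610487 = 0.622199, giving posterior SD = 1/√0.622199 = 1.268.
Posterior mean = (0.0117127·49.25 + 0.610487·30.98) / 0.622199 = 31.324.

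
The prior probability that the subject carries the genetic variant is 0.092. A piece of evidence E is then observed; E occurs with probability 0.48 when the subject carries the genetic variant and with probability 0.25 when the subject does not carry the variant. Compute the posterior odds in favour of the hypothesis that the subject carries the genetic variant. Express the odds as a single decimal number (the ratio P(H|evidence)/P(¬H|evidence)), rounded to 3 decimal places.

Posterior odds ≈ 0.195

Prior odds = 0.092/(1−0.092) = 0.10132. In log-odds, ln(0.10132) = -2.2895.
Add log likelihood ratio: ln(1.9200) = 0.65233.
Posterior log-odds = -1.6371, so posterior odds = exp(-1.6371) = 0.19454.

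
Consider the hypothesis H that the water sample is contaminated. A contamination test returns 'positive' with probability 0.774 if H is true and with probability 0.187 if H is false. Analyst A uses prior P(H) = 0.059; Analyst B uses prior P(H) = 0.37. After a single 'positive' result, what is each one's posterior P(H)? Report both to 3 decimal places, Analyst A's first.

The likelihood ratio for a 'positive' result is 0.774/0.187 = 4.1390.
Analyst A: prior odds 0.059/0.941 = 0.062699; posterior odds 0.25951; posterior probability 0.206.
Analyst B: prior odds 0.37/0.63 = 0.58730; posterior odds 2.4309; posterior probability 0.709.

Analyst A: 0.206; Analyst B: 0.709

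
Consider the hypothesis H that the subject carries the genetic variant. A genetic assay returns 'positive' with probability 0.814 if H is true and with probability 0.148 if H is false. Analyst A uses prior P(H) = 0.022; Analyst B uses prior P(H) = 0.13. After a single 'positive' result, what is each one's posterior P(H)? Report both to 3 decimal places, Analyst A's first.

Analyst A: 0.110; Analyst B: 0.451

The likelihood ratio for a 'positive' result is 0.814/0.148 = 5.5000.
Analyst A: prior odds 0.022/0.978 = 0.022495; posterior odds 0.12372; posterior probability 0.110.
Analyst B: prior odds 0.13/0.87 = 0.14943; posterior odds 0.82184; posterior probability 0.451.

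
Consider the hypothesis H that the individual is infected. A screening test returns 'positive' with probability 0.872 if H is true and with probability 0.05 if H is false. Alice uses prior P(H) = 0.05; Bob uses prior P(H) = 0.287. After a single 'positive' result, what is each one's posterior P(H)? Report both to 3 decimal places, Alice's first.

Alice: 0.479; Bob: 0.875

P('+'|H) = 0.872, P('+'|¬H) = 0.05.
Alice: numerator 0.872·0.05 = 0.043600; evidence = 0.043600+0.05·0.95 = 0.091100; posterior = 0.479.
Bob: numerator 0.872·0.287 = 0.25026; evidence = 0.25026+0.05·0.713 = 0.28591; posterior = 0.875.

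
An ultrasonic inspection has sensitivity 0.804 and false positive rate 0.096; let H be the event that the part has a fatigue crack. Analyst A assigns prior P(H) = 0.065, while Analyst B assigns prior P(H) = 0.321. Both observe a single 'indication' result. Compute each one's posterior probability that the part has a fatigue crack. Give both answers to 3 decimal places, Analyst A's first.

P('+'|H) = 0.804, P('+'|¬H) = 0.096.
Analyst A: numerator 0.804·0.065 = 0.052260; evidence = 0.052260+0.096·0.935 = 0.14202; posterior = 0.368.
Analyst B: numerator 0.804·0.321 = 0.25808; evidence = 0.25808+0.096·0.679 = 0.32327; posterior = 0.798.

Analyst A: 0.368; Analyst B: 0.798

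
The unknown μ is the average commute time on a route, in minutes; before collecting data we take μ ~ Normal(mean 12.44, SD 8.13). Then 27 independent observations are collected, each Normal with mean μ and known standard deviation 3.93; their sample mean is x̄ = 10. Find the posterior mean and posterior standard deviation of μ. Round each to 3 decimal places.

Posterior mean ≈ 10.021; posterior SD ≈ 0.753

With known σ, the Normal prior is conjugate. Weight on the data is w = (n/σ²)/(n/σ² + 1/τ₀²) = 1.74815/(1.74815+0.0151293) = 0.99142.
Posterior mean = w·x̄ + (1−w)·μ₀ = 0.99142·10 + 0.0085802·12.44 = 10.021. Posterior variance = 1/(1.74815+0.0151293) = 0.567125, so SD = 0.753.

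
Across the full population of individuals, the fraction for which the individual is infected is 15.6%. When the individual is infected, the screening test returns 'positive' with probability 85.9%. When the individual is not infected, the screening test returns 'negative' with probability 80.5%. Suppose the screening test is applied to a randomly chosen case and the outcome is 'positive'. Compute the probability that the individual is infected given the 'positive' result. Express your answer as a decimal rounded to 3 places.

P(H | E) ≈ 0.449

Write H for 'the individual is infected'. Prior odds H:¬H = 0.156/0.844 = 0.18483. For the 'positive' outcome, the likelihood ratio is 0.859/0.195 = 4.4051.
Posterior odds = 0.18483 × 4.4051 = 0.81422, so P(H|E) = 0.81422/(1+0.81422) = 0.449.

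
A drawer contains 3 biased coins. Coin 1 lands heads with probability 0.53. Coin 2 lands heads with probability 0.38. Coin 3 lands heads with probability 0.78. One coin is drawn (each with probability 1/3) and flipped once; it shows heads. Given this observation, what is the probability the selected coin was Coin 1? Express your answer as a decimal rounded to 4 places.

Posterior probability ≈ 0.3136

Tabulate prior·likelihood by source: [1] prior 0.333333, lik 0.53, product 0.1767; [2] prior 0.333333, lik 0.38, product 0.1267; [3] prior 0.333333, lik 0.78, product 0.2600.
Normalizing constant = 0.56333; the posterior for Coin 1 is its product over the sum, 0.1767/0.56333 = 0.3136.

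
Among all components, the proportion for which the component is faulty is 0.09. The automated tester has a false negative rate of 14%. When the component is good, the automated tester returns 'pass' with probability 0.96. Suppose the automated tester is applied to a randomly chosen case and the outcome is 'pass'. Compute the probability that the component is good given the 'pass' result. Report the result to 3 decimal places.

P(¬H | E) ≈ 0.986

Write H for 'the component is faulty'. Prior odds H:¬H = 0.09/0.91 = 0.098901. For the 'pass' outcome, the likelihood ratio is 0.14/0.96 = 0.14583.
Posterior odds = 0.098901 × 0.14583 = 0.014423, so P(H|E) = 0.014423/(1+0.014423) = 0.014. Then P(¬H|E) = 1 − 0.014 = 0.986.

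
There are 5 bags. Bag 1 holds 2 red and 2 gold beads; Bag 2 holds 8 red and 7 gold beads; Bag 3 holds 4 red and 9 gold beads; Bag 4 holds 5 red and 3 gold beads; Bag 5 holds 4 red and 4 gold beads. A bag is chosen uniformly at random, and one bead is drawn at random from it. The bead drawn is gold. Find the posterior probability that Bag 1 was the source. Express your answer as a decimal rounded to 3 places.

Posterior probability ≈ 0.197

Tabulate prior·likelihood by source: [1] prior 0.2, lik 0.5, product 0.1000; [2] prior 0.2, lik 0.4667, product 0.09333; [3] prior 0.2, lik 0.6923, product 0.1385; [4] prior 0.2, lik 0.375, product 0.07500; [5] prior 0.2, lik 0.5, product 0.1000.
Normalizing constant = 0.50679; the posterior for Bag 1 is its product over the sum, 0.1000/0.50679 = 0.197.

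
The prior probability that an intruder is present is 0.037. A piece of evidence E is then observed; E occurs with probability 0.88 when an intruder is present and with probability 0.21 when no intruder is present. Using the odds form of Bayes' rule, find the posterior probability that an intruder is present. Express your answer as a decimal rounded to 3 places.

Posterior probability ≈ 0.139

Prior odds = 0.037/(1−0.037) = 0.038422.
Likelihood ratio for E = 0.88/0.21 = 4.1905.
Posterior odds = prior odds × LR = 0.16100.
Posterior probability = odds/(1+odds) = 0.16100/1.1610 = 0.139.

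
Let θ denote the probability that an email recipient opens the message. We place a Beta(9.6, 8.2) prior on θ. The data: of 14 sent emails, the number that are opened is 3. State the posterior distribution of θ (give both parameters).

The binomial likelihood is conjugate to the Beta prior: with 3 successes and 11 failures, the posterior is Beta(9.6+3, 8.2+11) = Beta(12.6, 19.2).

Posterior: Beta(12.6, 19.2)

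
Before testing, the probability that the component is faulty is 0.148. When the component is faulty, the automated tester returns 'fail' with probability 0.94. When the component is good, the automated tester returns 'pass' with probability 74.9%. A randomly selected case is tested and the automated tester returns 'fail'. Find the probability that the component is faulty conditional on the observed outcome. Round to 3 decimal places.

P(H | E) ≈ 0.394

Write H for 'the component is faulty'. Prior odds H:¬H = 0.148/0.852 = 0.17371. For the 'fail' outcome, the likelihood ratio is 0.94/0.251 = 3.7450.
Posterior odds = 0.17371 × 3.7450 = 0.65054, so P(H|E) = 0.65054/(1+0.65054) = 0.394.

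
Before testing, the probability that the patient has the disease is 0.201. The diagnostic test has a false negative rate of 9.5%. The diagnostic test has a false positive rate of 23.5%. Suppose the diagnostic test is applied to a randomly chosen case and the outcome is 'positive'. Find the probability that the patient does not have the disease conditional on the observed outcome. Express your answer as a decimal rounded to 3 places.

P(¬H | E) ≈ 0.508

Write H for 'the patient has the disease'. Prior odds H:¬H = 0.201/0.799 = 0.25156. For the 'positive' outcome, the likelihood ratio is 0.905/0.235 = 3.8511.
Posterior odds = 0.25156 × 3.8511 = 0.96879, so P(H|E) = 0.96879/(1+0.96879) = 0.492. Then P(¬H|E) = 1 − 0.492 = 0.508.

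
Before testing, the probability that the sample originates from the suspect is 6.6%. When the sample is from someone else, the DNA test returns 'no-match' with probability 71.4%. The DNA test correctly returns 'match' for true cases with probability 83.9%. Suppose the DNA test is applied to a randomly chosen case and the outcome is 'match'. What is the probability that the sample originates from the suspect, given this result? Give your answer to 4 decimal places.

Write H for 'the sample originates from the suspect'. Prior odds H:¬H = 0.066/0.934 = 0.070664. For the 'match' outcome, the likelihood ratio is 0.839/0.286 = 2.9336.
Posterior odds = 0.070664 × 2.9336 = 0.20730, so P(H|E) = 0.20730/(1+0.20730) = 0.1717.

P(H | E) ≈ 0.1717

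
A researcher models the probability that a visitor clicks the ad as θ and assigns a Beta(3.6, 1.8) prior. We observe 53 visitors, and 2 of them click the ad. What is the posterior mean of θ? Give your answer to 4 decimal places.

Posterior mean ≈ 0.0959

Observing 2 successes and 51 failures updates Beta(3.6, 1.8) by adding the success and failure counts to the two shape parameters: α = 3.6+2 = 5.6, β = 1.8+51 = 52.8.
E[θ | data] = 5.6/(5.6+52.8) = 0.0959.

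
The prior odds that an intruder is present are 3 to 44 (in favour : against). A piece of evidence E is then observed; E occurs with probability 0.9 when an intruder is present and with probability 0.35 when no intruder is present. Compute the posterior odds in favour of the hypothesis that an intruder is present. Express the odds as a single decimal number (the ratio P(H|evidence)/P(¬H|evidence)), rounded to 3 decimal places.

Posterior odds ≈ 0.175

Prior odds = 3/44 = 0.068182.
Likelihood ratio for E = 0.9/0.35 = 2.5714.
Posterior odds = prior odds × LR = 0.17532.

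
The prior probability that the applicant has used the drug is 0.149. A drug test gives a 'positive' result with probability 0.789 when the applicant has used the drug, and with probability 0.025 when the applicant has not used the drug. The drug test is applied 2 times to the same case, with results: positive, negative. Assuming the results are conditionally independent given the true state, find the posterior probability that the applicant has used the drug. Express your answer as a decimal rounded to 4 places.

Let H be the event that the applicant has used the drug; start with P(H) = 0.149. P('positive'|H) = 0.789, P('positive'|¬H) = 0.025.
Update on result 1 ('positive'): P(H) ← 0.789·0.1490 / (0.789·0.1490 + 0.025·0.8510) = 0.11756/0.13884 = 0.8468.
Update on result 2 ('negative'): P(H) ← 0.211·0.8468 / (0.211·0.8468 + 0.975·0.1532) = 0.17867/0.32807 = 0.5446.

Posterior P(H) ≈ 0.5446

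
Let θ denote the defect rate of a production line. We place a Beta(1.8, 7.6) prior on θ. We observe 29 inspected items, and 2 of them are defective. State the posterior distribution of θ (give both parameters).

The binomial likelihood is conjugate to the Beta prior: with 2 successes and 27 failures, the posterior is Beta(1.8+2, 7.6+27) = Beta(3.8, 34.6).

Posterior: Beta(3.8, 34.6)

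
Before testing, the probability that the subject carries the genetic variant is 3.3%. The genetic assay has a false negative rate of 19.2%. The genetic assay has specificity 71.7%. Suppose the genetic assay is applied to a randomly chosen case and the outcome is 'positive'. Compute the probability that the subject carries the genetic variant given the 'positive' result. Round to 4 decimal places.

P(H | E) ≈ 0.0888

Let H be the event that the subject carries the genetic variant. P(H) = 0.033, so P(¬H) = 0.967. With E the 'positive' result, P(E|H) = 0.808 and P(E|¬H) = 0.283.
P(E) = 0.808·0.033 + 0.283·0.967 = 0.026664 + 0.27366 = 0.30033.
By Bayes' theorem, P(H|E) = 0.026664 / 0.30033 = 0.0888.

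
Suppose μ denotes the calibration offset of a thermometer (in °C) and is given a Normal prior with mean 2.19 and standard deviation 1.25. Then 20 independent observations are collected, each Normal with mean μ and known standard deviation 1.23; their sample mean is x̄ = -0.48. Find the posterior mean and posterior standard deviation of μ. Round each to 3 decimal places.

Posterior mean ≈ -0.357; posterior SD ≈ 0.269

With known σ, the Normal prior is conjugate. Weight on the data is w = (n/σ²)/(n/σ² + 1/τ₀²) = 13.2196/(13.2196+0.640000) = 0.95382.
Posterior mean = w·x̄ + (1−w)·μ₀ = 0.95382·-0.48 + 0.046177·2.19 = -0.357. Posterior variance = 1/(13.2196+0.640000) = 0.0721519, so SD = 0.269.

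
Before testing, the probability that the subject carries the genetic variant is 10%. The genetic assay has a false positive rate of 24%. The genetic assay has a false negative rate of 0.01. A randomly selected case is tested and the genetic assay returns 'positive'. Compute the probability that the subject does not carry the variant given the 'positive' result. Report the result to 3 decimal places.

Write H for 'the subject carries the genetic variant'. Prior odds H:¬H = 0.1/0.9 = 0.11111. For the 'positive' outcome, the likelihood ratio is 0.99/0.24 = 4.1250.
Posterior odds = 0.11111 × 4.1250 = 0.45833, so P(H|E) = 0.45833/(1+0.45833) = 0.314. Then P(¬H|E) = 1 − 0.314 = 0.686.

P(¬H | E) ≈ 0.686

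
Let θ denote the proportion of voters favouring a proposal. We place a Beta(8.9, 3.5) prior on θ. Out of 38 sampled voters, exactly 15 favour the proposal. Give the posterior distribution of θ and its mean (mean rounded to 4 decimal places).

Observing 15 successes and 23 failures updates Beta(8.9, 3.5) by adding the success and failure counts to the two shape parameters: α = 8.9+15 = 23.9, β = 3.5+23 = 26.5.
E[θ | data] = 23.9/(23.9+26.5) = 0.4742.

Posterior: Beta(23.9, 26.5); mean ≈ 0.4742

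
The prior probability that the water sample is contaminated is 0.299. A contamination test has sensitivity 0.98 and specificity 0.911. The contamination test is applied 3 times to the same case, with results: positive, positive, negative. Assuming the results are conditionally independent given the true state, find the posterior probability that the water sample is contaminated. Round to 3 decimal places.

With H the event that the water sample is contaminated, the joint likelihood of the observed sequence is P(data|H) = 0.98·0.98·0.02 = 0.019208 and P(data|¬H) = 0.089·0.089·0.911 = 0.0072160.
Bayes: P(H|data) = 0.299·0.019208 / (0.299·0.019208 + 0.701·0.0072160) = 0.0057432/0.010802 = 0.5317.

Posterior P(H) ≈ 0.532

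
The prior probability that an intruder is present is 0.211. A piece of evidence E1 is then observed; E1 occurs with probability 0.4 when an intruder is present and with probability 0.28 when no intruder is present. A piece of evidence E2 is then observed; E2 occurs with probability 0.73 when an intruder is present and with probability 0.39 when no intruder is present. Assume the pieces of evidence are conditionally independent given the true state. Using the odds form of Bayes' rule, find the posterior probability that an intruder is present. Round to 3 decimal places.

Prior odds = 0.211/(1−0.211) = 0.26743.
Likelihood ratio for E1 = 0.4/0.28 = 1.4286.
Likelihood ratio for E2 = 0.73/0.39 = 1.8718.
Posterior odds = prior odds × LR₁ × LR₂ = 0.71510.
Posterior probability = odds/(1+odds) = 0.71510/1.7151 = 0.417.

Posterior probability ≈ 0.417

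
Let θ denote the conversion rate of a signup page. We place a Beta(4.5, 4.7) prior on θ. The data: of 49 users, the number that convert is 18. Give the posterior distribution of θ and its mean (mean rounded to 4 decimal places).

Posterior: Beta(22.5, 35.7); mean ≈ 0.3866

Observing 18 successes and 31 failures updates Beta(4.5, 4.7) by adding the success and failure counts to the two shape parameters: α = 4.5+18 = 22.5, β = 4.7+31 = 35.7.
E[θ | data] = 22.5/(22.5+35.7) = 0.3866.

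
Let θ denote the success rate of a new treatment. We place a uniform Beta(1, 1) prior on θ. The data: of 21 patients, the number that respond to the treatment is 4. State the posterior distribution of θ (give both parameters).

Posterior: Beta(5, 18)

The binomial likelihood is conjugate to the Beta prior: with 4 successes and 17 failures, the posterior is Beta(1+4, 1+17) = Beta(5, 18).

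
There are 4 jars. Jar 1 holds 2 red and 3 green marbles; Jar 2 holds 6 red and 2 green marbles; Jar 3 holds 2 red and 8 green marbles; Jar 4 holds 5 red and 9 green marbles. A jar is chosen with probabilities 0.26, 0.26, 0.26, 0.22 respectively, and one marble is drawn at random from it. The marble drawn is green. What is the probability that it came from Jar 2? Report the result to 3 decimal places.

Posterior probability ≈ 0.114

Tabulate prior·likelihood by source: [1] prior 0.26, lik 0.6, product 0.1560; [2] prior 0.26, lik 0.25, product 0.06500; [3] prior 0.26, lik 0.8, product 0.2080; [4] prior 0.22, lik 0.6429, product 0.1414.
Normalizing constant = 0.57043; the posterior for Jar 2 is its product over the sum, 0.06500/0.57043 = 0.114.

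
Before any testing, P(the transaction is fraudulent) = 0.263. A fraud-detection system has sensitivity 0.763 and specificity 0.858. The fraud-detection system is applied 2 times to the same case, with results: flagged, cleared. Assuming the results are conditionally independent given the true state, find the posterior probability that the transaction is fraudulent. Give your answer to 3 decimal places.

Let H be the event that the transaction is fraudulent; start with P(H) = 0.263. P('flagged'|H) = 0.763, P('flagged'|¬H) = 0.142.
Update on result 1 ('flagged'): P(H) ← 0.763·0.2630 / (0.763·0.2630 + 0.142·0.7370) = 0.20067/0.30532 = 0.6572.
Update on result 2 ('cleared'): P(H) ← 0.237·0.6572 / (0.237·0.6572 + 0.858·0.3428) = 0.15576/0.44986 = 0.3463.

Posterior P(H) ≈ 0.346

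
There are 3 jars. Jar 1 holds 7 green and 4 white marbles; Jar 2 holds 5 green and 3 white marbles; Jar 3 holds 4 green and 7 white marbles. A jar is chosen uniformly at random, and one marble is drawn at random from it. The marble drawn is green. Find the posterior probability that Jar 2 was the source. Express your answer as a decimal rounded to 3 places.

Posterior probability ≈ 0.385

Tabulate prior·likelihood by source: [1] prior 0.333333, lik 0.6364, product 0.2121; [2] prior 0.333333, lik 0.625, product 0.2083; [3] prior 0.333333, lik 0.3636, product 0.1212.
Normalizing constant = 0.54167; the posterior for Jar 2 is its product over the sum, 0.2083/0.54167 = 0.385.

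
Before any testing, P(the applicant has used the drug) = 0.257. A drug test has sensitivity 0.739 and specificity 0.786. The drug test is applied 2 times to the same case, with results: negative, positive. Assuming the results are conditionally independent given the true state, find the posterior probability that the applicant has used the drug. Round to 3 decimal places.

Let H be the event that the applicant has used the drug; start with P(H) = 0.257. P('positive'|H) = 0.739, P('positive'|¬H) = 0.214.
Update on result 1 ('negative'): P(H) ← 0.261·0.2570 / (0.261·0.2570 + 0.786·0.7430) = 0.067077/0.65108 = 0.1030.
Update on result 2 ('positive'): P(H) ← 0.739·0.1030 / (0.739·0.1030 + 0.214·0.8970) = 0.076135/0.26809 = 0.2840.

Posterior P(H) ≈ 0.284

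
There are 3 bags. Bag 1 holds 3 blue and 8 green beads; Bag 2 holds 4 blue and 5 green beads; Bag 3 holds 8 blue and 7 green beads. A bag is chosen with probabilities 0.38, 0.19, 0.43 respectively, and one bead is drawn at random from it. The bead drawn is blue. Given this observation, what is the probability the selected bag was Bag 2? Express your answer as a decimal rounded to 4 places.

Tabulate prior·likelihood by source: [1] prior 0.38, lik 0.2727, product 0.1036; [2] prior 0.19, lik 0.4444, product 0.08444; [3] prior 0.43, lik 0.5333, product 0.2293.
Normalizing constant = 0.41741; the posterior for Bag 2 is its product over the sum, 0.08444/0.41741 = 0.2023.

Posterior probability ≈ 0.2023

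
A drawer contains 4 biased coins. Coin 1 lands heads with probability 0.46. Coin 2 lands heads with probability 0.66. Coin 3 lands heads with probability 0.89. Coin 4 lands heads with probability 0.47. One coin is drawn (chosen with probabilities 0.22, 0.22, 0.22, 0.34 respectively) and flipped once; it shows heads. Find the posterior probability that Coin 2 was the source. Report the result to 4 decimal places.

Posterior probability ≈ 0.2412

Tabulate prior·likelihood by source: [1] prior 0.22, lik 0.46, product 0.1012; [2] prior 0.22, lik 0.66, product 0.1452; [3] prior 0.22, lik 0.89, product 0.1958; [4] prior 0.34, lik 0.47, product 0.1598.
Normalizing constant = 0.60200; the posterior for Coin 2 is its product over the sum, 0.1452/0.60200 = 0.2412.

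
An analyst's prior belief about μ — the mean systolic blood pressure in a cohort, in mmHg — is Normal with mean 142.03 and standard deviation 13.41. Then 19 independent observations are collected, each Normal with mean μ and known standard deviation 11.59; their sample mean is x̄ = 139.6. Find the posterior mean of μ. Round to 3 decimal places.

Prior precision 1/τ₀² = 1/13.41² = 0.00556087; data precision n/σ² = 19/11.59² = 0.141445.
Posterior precision = 0.00556087 + 0.141445 = 0.147006.
Posterior mean = (0.00556087·142.03 + 0.141445·139.6) / 0.147006 = 139.692.

Posterior mean ≈ 139.692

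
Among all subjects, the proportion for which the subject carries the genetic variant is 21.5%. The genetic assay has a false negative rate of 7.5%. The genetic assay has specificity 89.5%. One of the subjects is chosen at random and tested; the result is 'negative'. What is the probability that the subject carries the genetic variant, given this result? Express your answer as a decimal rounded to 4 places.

Write H for 'the subject carries the genetic variant'. Prior odds H:¬H = 0.215/0.785 = 0.27389. For the 'negative' outcome, the likelihood ratio is 0.075/0.895 = 0.083799.
Posterior odds = 0.27389 × 0.083799 = 0.022951, so P(H|E) = 0.022951/(1+0.022951) = 0.0224.

P(H | E) ≈ 0.0224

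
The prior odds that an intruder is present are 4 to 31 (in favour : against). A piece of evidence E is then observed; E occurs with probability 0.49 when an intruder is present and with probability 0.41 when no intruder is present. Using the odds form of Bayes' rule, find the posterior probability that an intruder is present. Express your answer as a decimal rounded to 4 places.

Posterior probability ≈ 0.1336

Prior odds = 4/31 = 0.12903.
Likelihood ratio for E = 0.49/0.41 = 1.1951.
Posterior odds = prior odds × LR = 0.15421.
Posterior probability = odds/(1+odds) = 0.15421/1.1542 = 0.1336.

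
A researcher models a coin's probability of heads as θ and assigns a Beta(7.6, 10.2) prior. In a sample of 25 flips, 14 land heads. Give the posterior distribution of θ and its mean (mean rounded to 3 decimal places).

Posterior: Beta(21.6, 21.2); mean ≈ 0.505

Observing 14 successes and 11 failures updates Beta(7.6, 10.2) by adding the success and failure counts to the two shape parameters: α = 7.6+14 = 21.6, β = 10.2+11 = 21.2.
E[θ | data] = 21.6/(21.6+21.2) = 0.505.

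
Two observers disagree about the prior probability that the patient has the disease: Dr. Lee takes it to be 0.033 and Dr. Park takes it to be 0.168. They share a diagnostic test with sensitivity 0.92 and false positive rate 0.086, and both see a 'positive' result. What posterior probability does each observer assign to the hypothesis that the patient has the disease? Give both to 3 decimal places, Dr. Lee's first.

Dr. Lee: 0.267; Dr. Park: 0.684

The likelihood ratio for a 'positive' result is 0.92/0.086 = 10.698.
Dr. Lee: prior odds 0.033/0.967 = 0.034126; posterior odds 0.36507; posterior probability 0.267.
Dr. Park: prior odds 0.168/0.832 = 0.20192; posterior odds 2.1601; posterior probability 0.684.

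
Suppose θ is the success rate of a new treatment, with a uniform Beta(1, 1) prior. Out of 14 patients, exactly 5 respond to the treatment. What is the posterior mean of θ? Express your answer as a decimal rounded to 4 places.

The binomial likelihood is conjugate to the Beta prior: with 5 successes and 9 failures, the posterior is Beta(1+5, 1+9) = Beta(6, 10).
E[θ | data] = 6/(6+10) = 0.3750.

Posterior mean ≈ 0.3750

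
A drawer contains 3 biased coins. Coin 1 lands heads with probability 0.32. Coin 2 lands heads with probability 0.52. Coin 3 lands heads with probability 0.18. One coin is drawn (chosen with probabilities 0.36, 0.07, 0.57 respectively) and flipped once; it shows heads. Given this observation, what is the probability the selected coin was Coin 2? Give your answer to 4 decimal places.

Posterior probability ≈ 0.1432

P(heads|C1) = 0.32; P(heads|C2) = 0.52; P(heads|C3) = 0.18.
Prior × likelihood for each source: 0.36·0.32=0.1152, 0.07·0.52=0.03640, 0.57·0.18=0.1026. Summing gives P(heads) = 0.25420.
P(Coin 2 | heads) = 0.03640 / 0.25420 = 0.1432.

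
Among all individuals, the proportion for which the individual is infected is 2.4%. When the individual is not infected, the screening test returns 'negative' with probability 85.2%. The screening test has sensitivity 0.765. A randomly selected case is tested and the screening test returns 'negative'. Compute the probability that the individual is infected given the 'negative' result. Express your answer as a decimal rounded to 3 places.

P(H | E) ≈ 0.007

Write H for 'the individual is infected'. Prior odds H:¬H = 0.024/0.976 = 0.024590. For the 'negative' outcome, the likelihood ratio is 0.235/0.852 = 0.27582.
Posterior odds = 0.024590 × 0.27582 = 0.0067825, so P(H|E) = 0.0067825/(1+0.0067825) = 0.007.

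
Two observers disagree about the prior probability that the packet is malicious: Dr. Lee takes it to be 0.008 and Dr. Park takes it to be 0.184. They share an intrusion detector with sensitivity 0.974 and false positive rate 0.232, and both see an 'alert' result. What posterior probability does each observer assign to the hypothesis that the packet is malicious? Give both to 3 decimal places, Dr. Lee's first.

Dr. Lee: 0.033; Dr. Park: 0.486

P('+'|H) = 0.974, P('+'|¬H) = 0.232.
Dr. Lee: numerator 0.974·0.008 = 0.0077920; evidence = 0.0077920+0.232·0.992 = 0.23794; posterior = 0.033.
Dr. Park: numerator 0.974·0.184 = 0.17922; evidence = 0.17922+0.232·0.816 = 0.36853; posterior = 0.486.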